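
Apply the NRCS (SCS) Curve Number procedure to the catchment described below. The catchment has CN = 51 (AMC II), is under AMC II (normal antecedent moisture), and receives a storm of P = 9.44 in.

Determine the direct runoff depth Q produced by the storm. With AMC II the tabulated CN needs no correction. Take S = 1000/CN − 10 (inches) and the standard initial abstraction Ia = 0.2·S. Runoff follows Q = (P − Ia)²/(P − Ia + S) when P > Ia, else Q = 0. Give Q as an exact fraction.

Q = 22972849/6960225 in ≈ 3.301 in

AMC II — tabulated CN = 51 applies directly.
S = 1000/51 − 10 = 490/51 in ≈ 9.608 in
Initial abstraction Ia = S/5 = (490/51)/5 = 98/51 ≈ 1.922 in
Since P=9.440 > Ia=1.922: effective rainfall P−Ia = 9586/1275 in
Q = (9586/1275)²/((9586/1275) + 490/51) = (91891396/1625625)/(21836/1275) = 22972849/6960225 in ≈ 3.301 in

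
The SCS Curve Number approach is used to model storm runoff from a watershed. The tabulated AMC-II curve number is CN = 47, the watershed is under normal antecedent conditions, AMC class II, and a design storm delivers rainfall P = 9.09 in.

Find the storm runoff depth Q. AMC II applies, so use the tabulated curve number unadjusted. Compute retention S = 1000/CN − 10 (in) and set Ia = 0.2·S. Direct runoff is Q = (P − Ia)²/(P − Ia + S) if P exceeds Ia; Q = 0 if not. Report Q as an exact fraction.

Q = 1031887129/400078100 in ≈ 2.579 in

AMC II — tabulated CN = 47 applies directly.
Max retention: S = 1000/47 − 10 = 530/47 in (≈ 11.277 in)
Ia = 0.2S: 0.2·11.277 = 2.255 in (exactly 106/47)
P − Ia = 9.090 − 2.255 = 32123/4700 ≈ 6.835 in (> 0, runoff occurs)
Runoff Q = (P−Ia)²/(P−Ia+S) = (6.835)²/(6.835+11.277) = 1031887129/400078100 ≈ 2.579 in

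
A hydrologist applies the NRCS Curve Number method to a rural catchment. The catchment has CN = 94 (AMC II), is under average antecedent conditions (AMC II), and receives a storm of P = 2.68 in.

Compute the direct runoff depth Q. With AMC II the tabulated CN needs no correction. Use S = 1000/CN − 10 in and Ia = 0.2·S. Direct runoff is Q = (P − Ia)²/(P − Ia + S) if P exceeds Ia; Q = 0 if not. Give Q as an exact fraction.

Q = 8994001/4405075 in ≈ 2.042 in

CN(II) = 94; AMC II needs no correction.
S = 1000/94 − 10 = 30/47 in ≈ 0.638 in
Ia = 0.2·(30/47) = 6/47 in ≈ 0.128 in
Since P=2.680 > Ia=0.128: effective rainfall P−Ia = 2999/1175 in
Q = (2999/1175)²/((2999/1175) + 30/47) = (8994001/1380625)/(3749/1175) = 8994001/4405075 in ≈ 2.042 in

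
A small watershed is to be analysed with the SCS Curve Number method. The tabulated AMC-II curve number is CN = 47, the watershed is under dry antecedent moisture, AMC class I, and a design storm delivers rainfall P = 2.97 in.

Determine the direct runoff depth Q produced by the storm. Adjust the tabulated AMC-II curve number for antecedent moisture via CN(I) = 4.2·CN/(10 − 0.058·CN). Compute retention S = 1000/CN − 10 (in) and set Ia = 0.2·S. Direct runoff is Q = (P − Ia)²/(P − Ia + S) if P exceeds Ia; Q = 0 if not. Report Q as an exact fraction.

Adjust CN=47 to AMC I: 4.2·47/(10 − 0.058·47) → (987/5) ÷ (3637/500) = 98700/3637 ≈ 27.138
Max retention: S = 1000/(98700/3637) − 10 = 26500/987 in (≈ 26.849 in)
Ia = 0.2·(26500/987) = 5300/987 in ≈ 5.370 in
P = 2.970 ≤ Ia = 5.370 in: entire storm abstracted, Q = 0.

Q = 0 in ≈ 0.000 in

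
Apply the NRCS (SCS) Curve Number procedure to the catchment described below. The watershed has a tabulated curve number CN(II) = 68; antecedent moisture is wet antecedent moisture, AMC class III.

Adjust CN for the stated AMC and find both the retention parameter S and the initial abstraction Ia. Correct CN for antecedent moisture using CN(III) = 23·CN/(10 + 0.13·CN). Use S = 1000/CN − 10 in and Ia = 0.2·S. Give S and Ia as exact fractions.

S = 800/391 in ≈ 2.046 in; Ia = 160/391 in ≈ 0.409 in

Adjust CN=68 to AMC III: 23·68/(10 + 0.13·68) → 1564 ÷ (471/25) = 39100/471 ≈ 83.015
S = 1000/(39100/471) − 10 = 800/391 in ≈ 2.046 in
Ia = 0.2·(800/391) = 160/391 in ≈ 0.409 in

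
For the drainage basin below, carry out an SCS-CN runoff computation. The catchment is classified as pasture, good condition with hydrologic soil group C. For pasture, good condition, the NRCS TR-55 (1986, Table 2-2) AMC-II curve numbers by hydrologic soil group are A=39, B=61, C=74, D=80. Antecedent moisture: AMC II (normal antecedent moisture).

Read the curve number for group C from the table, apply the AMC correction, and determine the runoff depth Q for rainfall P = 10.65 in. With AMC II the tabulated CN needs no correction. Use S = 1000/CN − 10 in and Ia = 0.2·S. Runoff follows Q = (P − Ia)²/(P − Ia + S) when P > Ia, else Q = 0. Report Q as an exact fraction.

Q = 54184321/7371140 in ≈ 7.351 in

NRCS table: pasture, good condition, soil group C → CN(II) = 74
CN(II) = 74; AMC II needs no correction.
S = 1000/74 − 10 = 130/37 in ≈ 3.514 in
Ia = 0.2·(130/37) = 26/37 in ≈ 0.703 in
P − Ia = 10.650 − 0.703 = 7361/740 ≈ 9.947 in (> 0, runoff occurs)
Q = (7361/740)²/((7361/740) + 130/37) = (54184321/547600)/(9961/740) = 54184321/7371140 in ≈ 7.351 in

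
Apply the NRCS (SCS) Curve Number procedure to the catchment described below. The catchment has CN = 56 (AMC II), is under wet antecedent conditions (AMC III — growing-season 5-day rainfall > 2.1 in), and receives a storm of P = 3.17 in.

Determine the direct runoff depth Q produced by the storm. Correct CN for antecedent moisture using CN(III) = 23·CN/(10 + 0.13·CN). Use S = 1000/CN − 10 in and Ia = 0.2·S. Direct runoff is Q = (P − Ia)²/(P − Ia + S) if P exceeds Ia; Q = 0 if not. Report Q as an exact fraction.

Q = 1602961369/1530095700 in ≈ 1.048 in

Adjust CN=56 to AMC III: 23·56/(10 + 0.13·56) → 1288 ÷ (432/25) = 4025/54 ≈ 74.537
S = 1000/(4025/54) − 10 = 550/161 in ≈ 3.416 in
Ia = 0.2·(550/161) = 110/161 in ≈ 0.683 in
Since P=3.170 > Ia=0.683: effective rainfall P−Ia = 40037/16100 in
Runoff Q = (P−Ia)²/(P−Ia+S) = (2.487)²/(2.487+3.416) = 1602961369/1530095700 ≈ 1.048 in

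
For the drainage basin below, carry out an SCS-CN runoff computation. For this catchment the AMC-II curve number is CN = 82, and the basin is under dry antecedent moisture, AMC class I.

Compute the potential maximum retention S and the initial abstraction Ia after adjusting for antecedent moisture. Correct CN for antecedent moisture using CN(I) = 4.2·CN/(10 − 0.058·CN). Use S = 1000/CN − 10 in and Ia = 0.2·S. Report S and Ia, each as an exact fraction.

S = 1500/287 in ≈ 5.226 in; Ia = 300/287 in ≈ 1.045 in

Adjust CN=82 to AMC I: 4.2·82/(10 − 0.058·82) → (1722/5) ÷ (1311/250) = 28700/437 ≈ 65.675
Max retention: S = 1000/(28700/437) − 10 = 1500/287 in (≈ 5.226 in)
Initial abstraction Ia = S/5 = (1500/287)/5 = 300/287 ≈ 1.045 in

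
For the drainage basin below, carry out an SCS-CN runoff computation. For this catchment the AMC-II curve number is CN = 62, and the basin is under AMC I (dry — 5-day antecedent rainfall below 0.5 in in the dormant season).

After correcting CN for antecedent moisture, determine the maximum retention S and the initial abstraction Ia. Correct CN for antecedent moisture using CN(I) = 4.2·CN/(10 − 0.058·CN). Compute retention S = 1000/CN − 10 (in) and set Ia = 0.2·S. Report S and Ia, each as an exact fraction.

S = 9500/651 in ≈ 14.593 in; Ia = 1900/651 in ≈ 2.919 in

CN(I) from CN(II)=62: (4.2·62)/(10 − 0.058·62) = 65100/1601 ≈ 40.662
Max retention: S = 1000/(65100/1601) − 10 = 9500/651 in (≈ 14.593 in)
Ia = 0.2·(9500/651) = 1900/651 in ≈ 2.919 in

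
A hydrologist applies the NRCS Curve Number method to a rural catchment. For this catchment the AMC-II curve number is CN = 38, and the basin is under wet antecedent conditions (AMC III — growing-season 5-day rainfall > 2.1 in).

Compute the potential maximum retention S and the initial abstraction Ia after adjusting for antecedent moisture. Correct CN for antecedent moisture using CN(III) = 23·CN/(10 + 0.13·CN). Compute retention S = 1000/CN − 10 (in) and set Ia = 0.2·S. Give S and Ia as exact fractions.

S = 3100/437 in ≈ 7.094 in; Ia = 620/437 in ≈ 1.419 in

Wet (AMC III): CN(III) = 23·38/(10 + 0.13·38) = 874/(747/50) = 43700/747 ≈ 58.501
Max retention: S = 1000/(43700/747) − 10 = 3100/437 in (≈ 7.094 in)
Ia = 0.2·(3100/437) = 620/437 in ≈ 1.419 in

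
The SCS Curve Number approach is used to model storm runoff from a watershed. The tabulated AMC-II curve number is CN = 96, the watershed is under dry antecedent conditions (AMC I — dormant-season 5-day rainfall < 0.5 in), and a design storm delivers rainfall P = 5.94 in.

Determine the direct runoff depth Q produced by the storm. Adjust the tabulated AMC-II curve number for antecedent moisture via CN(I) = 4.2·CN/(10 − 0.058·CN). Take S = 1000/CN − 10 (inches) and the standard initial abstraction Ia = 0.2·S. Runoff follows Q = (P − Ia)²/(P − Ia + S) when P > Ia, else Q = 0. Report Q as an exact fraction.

Q = 163551698/33407325 in ≈ 4.896 in

CN(I) from CN(II)=96: (4.2·96)/(10 − 0.058·96) = 25200/277 ≈ 90.975
S = 1000/(25200/277) − 10 = 125/126 in ≈ 0.992 in
Initial abstraction Ia = S/5 = (125/126)/5 = 25/126 ≈ 0.198 in
P − Ia = 5.940 − 0.198 = 9043/1575 ≈ 5.742 in (> 0, runoff occurs)
Runoff Q = (P−Ia)²/(P−Ia+S) = (5.742)²/(5.742+0.992) = 163551698/33407325 ≈ 4.896 in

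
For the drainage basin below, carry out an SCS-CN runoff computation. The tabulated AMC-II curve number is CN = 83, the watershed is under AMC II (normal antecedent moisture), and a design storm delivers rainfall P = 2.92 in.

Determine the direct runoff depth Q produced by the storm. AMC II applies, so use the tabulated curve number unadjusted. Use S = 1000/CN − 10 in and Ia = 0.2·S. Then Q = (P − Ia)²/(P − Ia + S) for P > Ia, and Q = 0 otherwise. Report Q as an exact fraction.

AMC II — tabulated CN = 83 applies directly.
Retention S: 1000/CN − 10 with CN=83.000 → S = 170/83 ≈ 2.048 in
Initial abstraction Ia = S/5 = (170/83)/5 = 34/83 ≈ 0.410 in
Since P=2.920 > Ia=0.410: effective rainfall P−Ia = 5209/2075 in
Runoff Q = (P−Ia)²/(P−Ia+S) = (2.510)²/(2.510+2.048) = 27133681/19627425 ≈ 1.382 in

Q = 27133681/19627425 in ≈ 1.382 in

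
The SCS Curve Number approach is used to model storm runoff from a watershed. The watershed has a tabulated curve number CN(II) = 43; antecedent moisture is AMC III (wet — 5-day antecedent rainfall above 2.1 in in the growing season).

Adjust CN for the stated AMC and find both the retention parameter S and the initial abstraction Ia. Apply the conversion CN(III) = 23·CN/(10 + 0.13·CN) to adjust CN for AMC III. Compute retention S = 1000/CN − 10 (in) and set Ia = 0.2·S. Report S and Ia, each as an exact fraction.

S = 5700/989 in ≈ 5.763 in; Ia = 1140/989 in ≈ 1.153 in

CN(III) from CN(II)=43: (23·43)/(10 + 0.13·43) = 98900/1559 ≈ 63.438
S = 1000/(98900/1559) − 10 = 5700/989 in ≈ 5.763 in
Ia = 0.2S: 0.2·5.763 = 1.153 in (exactly 1140/989)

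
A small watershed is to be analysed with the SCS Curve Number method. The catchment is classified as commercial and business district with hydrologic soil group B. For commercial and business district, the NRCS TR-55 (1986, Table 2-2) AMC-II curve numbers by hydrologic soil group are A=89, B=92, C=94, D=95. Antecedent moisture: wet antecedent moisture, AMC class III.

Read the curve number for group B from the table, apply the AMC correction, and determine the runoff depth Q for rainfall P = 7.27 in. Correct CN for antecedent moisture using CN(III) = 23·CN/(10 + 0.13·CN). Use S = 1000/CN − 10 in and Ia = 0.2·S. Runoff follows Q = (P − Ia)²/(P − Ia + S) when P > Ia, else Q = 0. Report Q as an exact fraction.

Q = 144843419889/21190840700 in ≈ 6.835 in

NRCS table: commercial and business district, soil group B → CN(II) = 92
Wet (AMC III): CN(III) = 23·92/(10 + 0.13·92) = 2116/(549/25) = 52900/549 ≈ 96.357
Retention S: 1000/CN − 10 with CN=96.357 → S = 200/529 ≈ 0.378 in
Ia = 0.2S: 0.2·0.378 = 0.076 in (exactly 40/529)
P − Ia = 7.270 − 0.076 = 380583/52900 ≈ 7.194 in (> 0, runoff occurs)
Runoff Q = (P−Ia)²/(P−Ia+S) = (7.194)²/(7.194+0.378) = 144843419889/21190840700 ≈ 6.835 in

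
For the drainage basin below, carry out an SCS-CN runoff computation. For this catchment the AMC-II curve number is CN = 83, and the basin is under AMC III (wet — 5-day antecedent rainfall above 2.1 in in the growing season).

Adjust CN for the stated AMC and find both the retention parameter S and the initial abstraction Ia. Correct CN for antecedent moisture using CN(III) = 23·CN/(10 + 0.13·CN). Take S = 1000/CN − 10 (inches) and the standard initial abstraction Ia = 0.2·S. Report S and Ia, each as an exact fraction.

Adjust CN=83 to AMC III: 23·83/(10 + 0.13·83) → 1909 ÷ (2079/100) = 190900/2079 ≈ 91.823
Retention S: 1000/CN − 10 with CN=91.823 → S = 1700/1909 ≈ 0.891 in
Ia = 0.2·(1700/1909) = 340/1909 in ≈ 0.178 in

S = 1700/1909 in ≈ 0.891 in; Ia = 340/1909 in ≈ 0.178 in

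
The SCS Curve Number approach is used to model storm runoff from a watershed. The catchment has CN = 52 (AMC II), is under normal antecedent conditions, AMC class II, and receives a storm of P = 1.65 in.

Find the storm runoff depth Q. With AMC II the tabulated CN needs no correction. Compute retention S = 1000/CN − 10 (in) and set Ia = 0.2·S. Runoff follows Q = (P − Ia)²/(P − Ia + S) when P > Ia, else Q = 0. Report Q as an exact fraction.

Q = 0 in ≈ 0.000 in

Average conditions: CN = 52 (no AMC adjustment).
S = 1000/52 − 10 = 120/13 in ≈ 9.231 in
Ia = 0.2·(120/13) = 24/13 in ≈ 1.846 in
P = 1.650 ≤ Ia = 1.846 in: entire storm abstracted, Q = 0.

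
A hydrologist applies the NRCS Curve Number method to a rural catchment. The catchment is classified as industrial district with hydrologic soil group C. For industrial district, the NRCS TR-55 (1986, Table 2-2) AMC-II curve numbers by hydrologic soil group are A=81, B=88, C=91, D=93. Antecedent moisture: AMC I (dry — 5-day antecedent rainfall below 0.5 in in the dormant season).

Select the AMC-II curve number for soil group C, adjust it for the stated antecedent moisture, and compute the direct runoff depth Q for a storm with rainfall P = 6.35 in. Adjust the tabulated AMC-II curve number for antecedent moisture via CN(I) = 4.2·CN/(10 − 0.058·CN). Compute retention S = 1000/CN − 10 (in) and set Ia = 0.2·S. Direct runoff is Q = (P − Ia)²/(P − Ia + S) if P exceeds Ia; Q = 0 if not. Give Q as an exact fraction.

Q = 5609860201/1336413260 in ≈ 4.198 in

NRCS table: industrial district, soil group C → CN(II) = 91
CN(I) from CN(II)=91: (4.2·91)/(10 − 0.058·91) = 63700/787 ≈ 80.940
Retention S: 1000/CN − 10 with CN=80.940 → S = 1500/637 ≈ 2.355 in
Initial abstraction Ia = S/5 = (1500/637)/5 = 300/637 ≈ 0.471 in
Excess rainfall: 6.350 − 0.471 = 5.879 in; P > Ia so Q > 0
Runoff Q = (P−Ia)²/(P−Ia+S) = (5.879)²/(5.879+2.355) = 5609860201/1336413260 ≈ 4.198 in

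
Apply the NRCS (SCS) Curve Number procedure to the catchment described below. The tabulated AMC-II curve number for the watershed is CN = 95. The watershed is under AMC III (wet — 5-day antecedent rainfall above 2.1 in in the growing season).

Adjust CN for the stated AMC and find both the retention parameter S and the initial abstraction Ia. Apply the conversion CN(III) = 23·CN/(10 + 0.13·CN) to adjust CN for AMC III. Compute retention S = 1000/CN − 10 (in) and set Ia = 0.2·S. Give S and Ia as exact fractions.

Adjust CN=95 to AMC III: 23·95/(10 + 0.13·95) → 2185 ÷ (447/20) = 43700/447 ≈ 97.763
S = 1000/(43700/447) − 10 = 100/437 in ≈ 0.229 in
Ia = 0.2S: 0.2·0.229 = 0.046 in (exactly 20/437)

S = 100/437 in ≈ 0.229 in; Ia = 20/437 in ≈ 0.046 in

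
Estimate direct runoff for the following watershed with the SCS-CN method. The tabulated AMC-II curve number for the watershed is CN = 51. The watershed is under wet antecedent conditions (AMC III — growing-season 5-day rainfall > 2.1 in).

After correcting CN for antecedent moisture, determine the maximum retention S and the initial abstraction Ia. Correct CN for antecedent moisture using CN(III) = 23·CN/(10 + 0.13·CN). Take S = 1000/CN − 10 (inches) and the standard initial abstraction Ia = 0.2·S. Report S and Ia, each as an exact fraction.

CN(III) from CN(II)=51: (23·51)/(10 + 0.13·51) = 117300/1663 ≈ 70.535
Max retention: S = 1000/(117300/1663) − 10 = 4900/1173 in (≈ 4.177 in)
Initial abstraction Ia = S/5 = (4900/1173)/5 = 980/1173 ≈ 0.835 in

S = 4900/1173 in ≈ 4.177 in; Ia = 980/1173 in ≈ 0.835 in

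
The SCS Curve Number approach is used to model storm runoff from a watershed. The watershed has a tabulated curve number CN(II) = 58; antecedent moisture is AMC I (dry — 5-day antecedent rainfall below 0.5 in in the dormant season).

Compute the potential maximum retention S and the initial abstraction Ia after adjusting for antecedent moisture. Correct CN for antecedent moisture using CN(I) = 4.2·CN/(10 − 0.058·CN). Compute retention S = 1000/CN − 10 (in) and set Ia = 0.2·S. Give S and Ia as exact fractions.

S = 500/29 in ≈ 17.241 in; Ia = 100/29 in ≈ 3.448 in

Adjust CN=58 to AMC I: 4.2·58/(10 − 0.058·58) → (1218/5) ÷ (1659/250) = 2900/79 ≈ 36.709
Retention S: 1000/CN − 10 with CN=36.709 → S = 500/29 ≈ 17.241 in
Initial abstraction Ia = S/5 = (500/29)/5 = 100/29 ≈ 3.448 in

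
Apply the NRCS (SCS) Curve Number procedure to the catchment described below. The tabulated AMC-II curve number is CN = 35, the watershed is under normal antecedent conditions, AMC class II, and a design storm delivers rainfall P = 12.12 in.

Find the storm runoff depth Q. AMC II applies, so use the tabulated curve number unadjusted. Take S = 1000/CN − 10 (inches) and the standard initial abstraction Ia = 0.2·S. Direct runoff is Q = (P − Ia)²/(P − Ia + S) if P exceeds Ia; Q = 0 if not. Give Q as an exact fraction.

AMC II — tabulated CN = 35 applies directly.
Max retention: S = 1000/35 − 10 = 130/7 in (≈ 18.571 in)
Ia = 0.2S: 0.2·18.571 = 3.714 in (exactly 26/7)
Excess rainfall: 12.120 − 3.714 = 8.406 in; P > Ia so Q > 0
Q = (1471/175)²/((1471/175) + 130/7) = (2163841/30625)/(4721/175) = 2163841/826175 in ≈ 2.619 in

Q = 2163841/826175 in ≈ 2.619 in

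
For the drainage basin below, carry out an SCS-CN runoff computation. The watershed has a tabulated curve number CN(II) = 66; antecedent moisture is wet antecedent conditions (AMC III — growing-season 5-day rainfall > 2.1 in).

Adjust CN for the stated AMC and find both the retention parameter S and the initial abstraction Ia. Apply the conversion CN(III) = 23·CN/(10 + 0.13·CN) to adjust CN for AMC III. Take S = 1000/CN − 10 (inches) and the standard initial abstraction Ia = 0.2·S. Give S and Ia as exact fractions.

Adjust CN=66 to AMC III: 23·66/(10 + 0.13·66) → 1518 ÷ (929/50) = 75900/929 ≈ 81.701
S = 1000/(75900/929) − 10 = 1700/759 in ≈ 2.240 in
Initial abstraction Ia = S/5 = (1700/759)/5 = 340/759 ≈ 0.448 in

S = 1700/759 in ≈ 2.240 in; Ia = 340/759 in ≈ 0.448 in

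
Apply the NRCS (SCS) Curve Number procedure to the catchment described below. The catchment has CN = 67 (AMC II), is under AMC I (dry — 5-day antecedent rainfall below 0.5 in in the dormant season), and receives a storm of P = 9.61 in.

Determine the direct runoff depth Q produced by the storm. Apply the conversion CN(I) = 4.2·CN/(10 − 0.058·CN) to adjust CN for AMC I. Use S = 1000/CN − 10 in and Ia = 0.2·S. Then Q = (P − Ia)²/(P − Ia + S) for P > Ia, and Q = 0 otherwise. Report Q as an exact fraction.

Q = 116082622681/41774252100 in ≈ 2.779 in

CN(I) from CN(II)=67: (4.2·67)/(10 − 0.058·67) = 46900/1019 ≈ 46.026
S = 1000/(46900/1019) − 10 = 5500/469 in ≈ 11.727 in
Initial abstraction Ia = S/5 = (5500/469)/5 = 1100/469 ≈ 2.345 in
P − Ia = 9.610 − 2.345 = 340709/46900 ≈ 7.265 in (> 0, runoff occurs)
Runoff Q = (P−Ia)²/(P−Ia+S) = (7.265)²/(7.265+11.727) = 116082622681/41774252100 ≈ 2.779 in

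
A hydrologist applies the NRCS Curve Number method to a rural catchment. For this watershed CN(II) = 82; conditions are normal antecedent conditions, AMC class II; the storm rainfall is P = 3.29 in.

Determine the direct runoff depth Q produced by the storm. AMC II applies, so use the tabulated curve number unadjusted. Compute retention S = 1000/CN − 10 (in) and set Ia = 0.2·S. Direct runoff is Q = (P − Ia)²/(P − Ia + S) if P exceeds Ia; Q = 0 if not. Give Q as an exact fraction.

Average conditions: CN = 82 (no AMC adjustment).
Retention S: 1000/CN − 10 with CN=82.000 → S = 90/41 ≈ 2.195 in
Ia = 0.2S: 0.2·2.195 = 0.439 in (exactly 18/41)
Since P=3.290 > Ia=0.439: effective rainfall P−Ia = 11689/4100 in
Q: (11689/4100)² ÷ (20689/4100) = 136632721/84824900 in (≈ 1.611 in)

Q = 136632721/84824900 in ≈ 1.611 in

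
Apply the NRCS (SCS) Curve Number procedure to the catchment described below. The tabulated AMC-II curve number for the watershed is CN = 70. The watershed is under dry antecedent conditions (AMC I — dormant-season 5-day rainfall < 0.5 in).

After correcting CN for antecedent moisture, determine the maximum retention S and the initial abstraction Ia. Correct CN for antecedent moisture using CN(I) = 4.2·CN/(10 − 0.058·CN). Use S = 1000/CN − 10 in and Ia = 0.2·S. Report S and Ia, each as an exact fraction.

CN(I) from CN(II)=70: (4.2·70)/(10 − 0.058·70) = 4900/99 ≈ 49.495
Max retention: S = 1000/(4900/99) − 10 = 500/49 in (≈ 10.204 in)
Ia = 0.2·(500/49) = 100/49 in ≈ 2.041 in

S = 500/49 in ≈ 10.204 in; Ia = 100/49 in ≈ 2.041 in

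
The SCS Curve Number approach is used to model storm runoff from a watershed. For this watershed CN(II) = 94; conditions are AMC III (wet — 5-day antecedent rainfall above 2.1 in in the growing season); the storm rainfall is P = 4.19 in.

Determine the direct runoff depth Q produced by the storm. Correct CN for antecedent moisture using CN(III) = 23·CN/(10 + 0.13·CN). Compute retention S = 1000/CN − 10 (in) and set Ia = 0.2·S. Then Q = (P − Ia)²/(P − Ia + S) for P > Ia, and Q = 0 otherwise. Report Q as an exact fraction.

Adjust CN=94 to AMC III: 23·94/(10 + 0.13·94) → 2162 ÷ (1111/50) = 108100/1111 ≈ 97.300
Max retention: S = 1000/(108100/1111) − 10 = 300/1081 in (≈ 0.278 in)
Ia = 0.2S: 0.2·0.278 = 0.056 in (exactly 60/1081)
Since P=4.190 > Ia=0.056: effective rainfall P−Ia = 446939/108100 in
Runoff Q = (P−Ia)²/(P−Ia+S) = (4.134)²/(4.134+0.278) = 199754469721/51557105900 ≈ 3.874 in

Q = 199754469721/51557105900 in ≈ 3.874 in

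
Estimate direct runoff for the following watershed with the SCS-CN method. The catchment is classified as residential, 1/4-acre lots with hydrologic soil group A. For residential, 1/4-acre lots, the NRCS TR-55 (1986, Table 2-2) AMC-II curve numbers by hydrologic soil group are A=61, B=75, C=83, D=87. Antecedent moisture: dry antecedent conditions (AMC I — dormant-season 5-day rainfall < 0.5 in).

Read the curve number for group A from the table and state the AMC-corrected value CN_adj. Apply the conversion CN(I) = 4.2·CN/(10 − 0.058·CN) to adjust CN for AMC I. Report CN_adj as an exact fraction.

NRCS table: residential, 1/4-acre lots, soil group A → CN(II) = 61
Adjust CN=61 to AMC I: 4.2·61/(10 − 0.058·61) → (1281/5) ÷ (3231/500) = 42700/1077 ≈ 39.647

CN_adj = 42700/1077 ≈ 39.647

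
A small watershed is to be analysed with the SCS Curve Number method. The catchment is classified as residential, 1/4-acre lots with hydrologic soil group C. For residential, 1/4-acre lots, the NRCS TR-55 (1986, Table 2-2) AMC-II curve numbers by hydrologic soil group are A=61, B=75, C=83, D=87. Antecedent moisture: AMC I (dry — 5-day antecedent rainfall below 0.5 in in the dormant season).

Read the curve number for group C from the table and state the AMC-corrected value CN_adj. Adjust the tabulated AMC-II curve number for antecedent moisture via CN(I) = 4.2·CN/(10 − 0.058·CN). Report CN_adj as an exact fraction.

CN_adj = 174300/2593 ≈ 67.219

NRCS table: residential, 1/4-acre lots, soil group C → CN(II) = 83
Dry (AMC I): CN(I) = 4.2·83/(10 − 0.058·83) = (1743/5)/(2593/500) = 174300/2593 ≈ 67.219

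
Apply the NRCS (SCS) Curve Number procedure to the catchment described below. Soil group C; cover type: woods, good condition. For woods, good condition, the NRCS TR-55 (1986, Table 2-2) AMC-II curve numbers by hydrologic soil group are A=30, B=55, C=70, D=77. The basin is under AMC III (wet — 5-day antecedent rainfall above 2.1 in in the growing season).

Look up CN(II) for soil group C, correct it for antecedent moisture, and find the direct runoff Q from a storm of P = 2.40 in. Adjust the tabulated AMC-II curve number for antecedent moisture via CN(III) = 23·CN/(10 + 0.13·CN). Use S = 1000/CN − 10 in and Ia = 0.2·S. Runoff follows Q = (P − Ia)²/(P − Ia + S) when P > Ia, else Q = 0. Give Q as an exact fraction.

NRCS table: woods, good condition, soil group C → CN(II) = 70
Wet (AMC III): CN(III) = 23·70/(10 + 0.13·70) = 1610/(191/10) = 16100/191 ≈ 84.293
Max retention: S = 1000/(16100/191) − 10 = 300/161 in (≈ 1.863 in)
Initial abstraction Ia = S/5 = (300/161)/5 = 60/161 ≈ 0.373 in
P − Ia = 2.400 − 0.373 = 1632/805 ≈ 2.027 in (> 0, runoff occurs)
Runoff Q = (P−Ia)²/(P−Ia+S) = (2.027)²/(2.027+1.863) = 73984/70035 ≈ 1.056 in

Q = 73984/70035 in ≈ 1.056 in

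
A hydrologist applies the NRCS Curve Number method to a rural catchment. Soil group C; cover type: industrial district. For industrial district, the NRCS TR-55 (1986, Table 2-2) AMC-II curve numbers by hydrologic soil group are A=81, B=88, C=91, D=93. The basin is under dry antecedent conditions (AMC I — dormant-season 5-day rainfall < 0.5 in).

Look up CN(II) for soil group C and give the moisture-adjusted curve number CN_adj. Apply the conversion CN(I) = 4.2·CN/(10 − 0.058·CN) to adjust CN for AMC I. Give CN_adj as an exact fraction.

CN_adj = 63700/787 ≈ 80.940

NRCS table: industrial district, soil group C → CN(II) = 91
Adjust CN=91 to AMC I: 4.2·91/(10 − 0.058·91) → (1911/5) ÷ (2361/500) = 63700/787 ≈ 80.940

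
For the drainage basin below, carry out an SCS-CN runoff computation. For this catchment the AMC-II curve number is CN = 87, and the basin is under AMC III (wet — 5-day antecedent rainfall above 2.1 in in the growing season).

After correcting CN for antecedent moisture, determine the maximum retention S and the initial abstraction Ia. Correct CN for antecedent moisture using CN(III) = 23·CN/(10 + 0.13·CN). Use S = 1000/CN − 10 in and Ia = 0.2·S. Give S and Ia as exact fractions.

S = 1300/2001 in ≈ 0.650 in; Ia = 260/2001 in ≈ 0.130 in

Wet (AMC III): CN(III) = 23·87/(10 + 0.13·87) = 2001/(2131/100) = 200100/2131 ≈ 93.900
Retention S: 1000/CN − 10 with CN=93.900 → S = 1300/2001 ≈ 0.650 in
Ia = 0.2S: 0.2·0.650 = 0.130 in (exactly 260/2001)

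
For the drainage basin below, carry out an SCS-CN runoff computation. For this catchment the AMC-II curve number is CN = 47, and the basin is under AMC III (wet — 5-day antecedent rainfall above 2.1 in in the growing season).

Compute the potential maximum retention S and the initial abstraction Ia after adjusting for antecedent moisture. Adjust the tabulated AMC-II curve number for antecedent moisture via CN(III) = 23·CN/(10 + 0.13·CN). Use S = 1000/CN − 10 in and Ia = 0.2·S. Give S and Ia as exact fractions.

Adjust CN=47 to AMC III: 23·47/(10 + 0.13·47) → 1081 ÷ (1611/100) = 108100/1611 ≈ 67.101
Max retention: S = 1000/(108100/1611) − 10 = 5300/1081 in (≈ 4.903 in)
Initial abstraction Ia = S/5 = (5300/1081)/5 = 1060/1081 ≈ 0.981 in

S = 5300/1081 in ≈ 4.903 in; Ia = 1060/1081 in ≈ 0.981 in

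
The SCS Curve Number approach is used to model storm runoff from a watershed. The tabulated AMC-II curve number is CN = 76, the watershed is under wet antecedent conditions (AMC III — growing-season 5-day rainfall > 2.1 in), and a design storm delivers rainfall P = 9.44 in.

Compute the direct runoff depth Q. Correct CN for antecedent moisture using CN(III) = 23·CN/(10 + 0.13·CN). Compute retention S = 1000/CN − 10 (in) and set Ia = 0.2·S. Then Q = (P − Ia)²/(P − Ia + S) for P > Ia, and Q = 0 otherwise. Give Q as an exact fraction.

Wet (AMC III): CN(III) = 23·76/(10 + 0.13·76) = 1748/(497/25) = 43700/497 ≈ 87.928
Max retention: S = 1000/(43700/497) − 10 = 600/437 in (≈ 1.373 in)
Initial abstraction Ia = S/5 = (600/437)/5 = 120/437 ≈ 0.275 in
Excess rainfall: 9.440 − 0.275 = 9.165 in; P > Ia so Q > 0
Q: (100132/10925)² ÷ (115132/10925) = 2506604356/314454275 in (≈ 7.971 in)

Q = 2506604356/314454275 in ≈ 7.971 in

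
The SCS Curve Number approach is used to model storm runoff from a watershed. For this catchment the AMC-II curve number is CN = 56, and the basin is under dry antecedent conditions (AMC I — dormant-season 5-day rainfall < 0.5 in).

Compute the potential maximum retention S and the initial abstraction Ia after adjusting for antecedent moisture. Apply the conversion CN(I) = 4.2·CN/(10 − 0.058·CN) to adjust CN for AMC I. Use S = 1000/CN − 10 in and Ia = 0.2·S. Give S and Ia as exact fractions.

S = 2750/147 in ≈ 18.707 in; Ia = 550/147 in ≈ 3.741 in

Adjust CN=56 to AMC I: 4.2·56/(10 − 0.058·56) → (1176/5) ÷ (844/125) = 7350/211 ≈ 34.834
Max retention: S = 1000/(7350/211) − 10 = 2750/147 in (≈ 18.707 in)
Initial abstraction Ia = S/5 = (2750/147)/5 = 550/147 ≈ 3.741 in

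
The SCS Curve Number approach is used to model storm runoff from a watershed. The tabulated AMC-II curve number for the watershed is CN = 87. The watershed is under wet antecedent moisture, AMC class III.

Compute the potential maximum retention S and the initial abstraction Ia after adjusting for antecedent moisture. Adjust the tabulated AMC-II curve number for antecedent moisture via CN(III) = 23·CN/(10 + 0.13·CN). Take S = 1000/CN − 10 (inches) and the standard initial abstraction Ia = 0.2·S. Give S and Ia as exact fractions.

Wet (AMC III): CN(III) = 23·87/(10 + 0.13·87) = 2001/(2131/100) = 200100/2131 ≈ 93.900
Retention S: 1000/CN − 10 with CN=93.900 → S = 1300/2001 ≈ 0.650 in
Ia = 0.2·(1300/2001) = 260/2001 in ≈ 0.130 in

S = 1300/2001 in ≈ 0.650 in; Ia = 260/2001 in ≈ 0.130 in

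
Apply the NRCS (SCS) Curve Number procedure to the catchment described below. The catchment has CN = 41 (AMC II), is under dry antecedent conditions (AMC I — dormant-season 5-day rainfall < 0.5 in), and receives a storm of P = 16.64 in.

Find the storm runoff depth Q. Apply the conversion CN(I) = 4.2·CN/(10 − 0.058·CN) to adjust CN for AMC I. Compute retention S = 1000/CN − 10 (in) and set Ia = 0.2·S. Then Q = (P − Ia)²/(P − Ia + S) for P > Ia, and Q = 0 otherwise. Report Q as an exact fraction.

Adjust CN=41 to AMC I: 4.2·41/(10 − 0.058·41) → (861/5) ÷ (3811/500) = 86100/3811 ≈ 22.592
Retention S: 1000/CN − 10 with CN=22.592 → S = 29500/861 ≈ 34.262 in
Ia = 0.2S: 0.2·34.262 = 6.852 in (exactly 5900/861)
P − Ia = 16.640 − 6.852 = 210676/21525 ≈ 9.788 in (> 0, runoff occurs)
Q: (210676/21525)² ÷ (948176/21525) = 2774023561/1275593025 in (≈ 2.175 in)

Q = 2774023561/1275593025 in ≈ 2.175 in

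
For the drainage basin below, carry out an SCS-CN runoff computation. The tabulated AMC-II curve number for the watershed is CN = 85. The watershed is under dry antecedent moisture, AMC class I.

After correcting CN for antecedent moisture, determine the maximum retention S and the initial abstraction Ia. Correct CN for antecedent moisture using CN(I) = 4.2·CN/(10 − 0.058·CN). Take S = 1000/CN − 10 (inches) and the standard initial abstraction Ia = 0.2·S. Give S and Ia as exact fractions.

S = 500/119 in ≈ 4.202 in; Ia = 100/119 in ≈ 0.840 in

Dry (AMC I): CN(I) = 4.2·85/(10 − 0.058·85) = 357/(507/100) = 11900/169 ≈ 70.414
Max retention: S = 1000/(11900/169) − 10 = 500/119 in (≈ 4.202 in)
Initial abstraction Ia = S/5 = (500/119)/5 = 100/119 ≈ 0.840 in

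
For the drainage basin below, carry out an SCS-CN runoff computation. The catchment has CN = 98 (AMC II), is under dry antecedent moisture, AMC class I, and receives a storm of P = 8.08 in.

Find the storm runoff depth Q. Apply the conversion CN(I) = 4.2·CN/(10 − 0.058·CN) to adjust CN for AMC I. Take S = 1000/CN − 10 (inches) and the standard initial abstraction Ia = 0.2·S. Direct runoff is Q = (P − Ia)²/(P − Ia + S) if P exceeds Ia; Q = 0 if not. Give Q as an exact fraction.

Q = 21085954082/2802198525 in ≈ 7.525 in

Adjust CN=98 to AMC I: 4.2·98/(10 − 0.058·98) → (2058/5) ÷ (1079/250) = 102900/1079 ≈ 95.366
Retention S: 1000/CN − 10 with CN=95.366 → S = 500/1029 ≈ 0.486 in
Initial abstraction Ia = S/5 = (500/1029)/5 = 100/1029 ≈ 0.097 in
P − Ia = 8.080 − 0.097 = 205358/25725 ≈ 7.983 in (> 0, runoff occurs)
Runoff Q = (P−Ia)²/(P−Ia+S) = (7.983)²/(7.983+0.486) = 21085954082/2802198525 ≈ 7.525 in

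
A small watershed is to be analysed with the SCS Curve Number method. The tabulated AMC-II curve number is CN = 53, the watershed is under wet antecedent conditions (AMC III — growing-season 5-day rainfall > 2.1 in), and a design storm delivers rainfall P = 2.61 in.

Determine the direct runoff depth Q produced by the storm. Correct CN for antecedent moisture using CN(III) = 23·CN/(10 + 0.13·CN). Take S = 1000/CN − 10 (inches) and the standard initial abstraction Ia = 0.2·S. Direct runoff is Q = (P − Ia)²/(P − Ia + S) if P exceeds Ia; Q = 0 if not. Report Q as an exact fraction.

Adjust CN=53 to AMC III: 23·53/(10 + 0.13·53) → 1219 ÷ (1689/100) = 121900/1689 ≈ 72.173
Max retention: S = 1000/(121900/1689) − 10 = 4700/1219 in (≈ 3.856 in)
Ia = 0.2S: 0.2·3.856 = 0.771 in (exactly 940/1219)
P − Ia = 2.610 − 0.771 = 224159/121900 ≈ 1.839 in (> 0, runoff occurs)
Q = (224159/121900)²/((224159/121900) + 4700/1219) = (50247257281/14859610000)/(694159/121900) = 50247257281/84617982100 in ≈ 0.594 in

Q = 50247257281/84617982100 in ≈ 0.594 in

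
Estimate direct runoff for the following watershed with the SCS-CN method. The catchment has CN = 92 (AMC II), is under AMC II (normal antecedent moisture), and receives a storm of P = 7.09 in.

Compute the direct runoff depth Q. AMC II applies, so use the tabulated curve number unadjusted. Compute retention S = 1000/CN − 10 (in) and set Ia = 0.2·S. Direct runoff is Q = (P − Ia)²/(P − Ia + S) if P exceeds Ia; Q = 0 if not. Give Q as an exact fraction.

Q = 253032649/41186100 in ≈ 6.144 in

Average conditions: CN = 92 (no AMC adjustment).
Retention S: 1000/CN − 10 with CN=92.000 → S = 20/23 ≈ 0.870 in
Ia = 0.2S: 0.2·0.870 = 0.174 in (exactly 4/23)
Excess rainfall: 7.090 − 0.174 = 6.916 in; P > Ia so Q > 0
Runoff Q = (P−Ia)²/(P−Ia+S) = (6.916)²/(6.916+0.870) = 253032649/41186100 ≈ 6.144 in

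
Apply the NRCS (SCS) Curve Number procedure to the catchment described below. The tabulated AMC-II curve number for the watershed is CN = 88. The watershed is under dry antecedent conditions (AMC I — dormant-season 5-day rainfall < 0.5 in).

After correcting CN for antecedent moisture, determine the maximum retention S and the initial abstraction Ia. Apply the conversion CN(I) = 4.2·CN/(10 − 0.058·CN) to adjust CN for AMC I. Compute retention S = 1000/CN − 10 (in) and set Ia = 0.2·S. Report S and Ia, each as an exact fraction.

CN(I) from CN(II)=88: (4.2·88)/(10 − 0.058·88) = 3850/51 ≈ 75.490
S = 1000/(3850/51) − 10 = 250/77 in ≈ 3.247 in
Ia = 0.2S: 0.2·3.247 = 0.649 in (exactly 50/77)

S = 250/77 in ≈ 3.247 in; Ia = 50/77 in ≈ 0.649 in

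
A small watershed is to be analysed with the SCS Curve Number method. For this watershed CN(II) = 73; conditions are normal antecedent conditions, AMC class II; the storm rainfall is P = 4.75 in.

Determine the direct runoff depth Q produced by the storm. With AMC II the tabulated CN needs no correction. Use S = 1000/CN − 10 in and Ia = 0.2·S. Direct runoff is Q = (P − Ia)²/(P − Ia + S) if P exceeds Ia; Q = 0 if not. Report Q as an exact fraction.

Average conditions: CN = 73 (no AMC adjustment).
S = 1000/73 − 10 = 270/73 in ≈ 3.699 in
Ia = 0.2·(270/73) = 54/73 in ≈ 0.740 in
P − Ia = 4.750 − 0.740 = 1171/292 ≈ 4.010 in (> 0, runoff occurs)
Q = (1171/292)²/((1171/292) + 270/73) = (1371241/85264)/(2251/292) = 1371241/657292 in ≈ 2.086 in

Q = 1371241/657292 in ≈ 2.086 in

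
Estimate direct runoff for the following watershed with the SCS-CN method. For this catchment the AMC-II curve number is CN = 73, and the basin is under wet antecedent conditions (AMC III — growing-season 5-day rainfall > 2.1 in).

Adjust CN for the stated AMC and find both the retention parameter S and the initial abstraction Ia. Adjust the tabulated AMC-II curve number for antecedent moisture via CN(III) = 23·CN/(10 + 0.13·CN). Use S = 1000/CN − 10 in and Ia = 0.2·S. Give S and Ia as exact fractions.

CN(III) from CN(II)=73: (23·73)/(10 + 0.13·73) = 167900/1949 ≈ 86.147
Retention S: 1000/CN − 10 with CN=86.147 → S = 2700/1679 ≈ 1.608 in
Initial abstraction Ia = S/5 = (2700/1679)/5 = 540/1679 ≈ 0.322 in

S = 2700/1679 in ≈ 1.608 in; Ia = 540/1679 in ≈ 0.322 in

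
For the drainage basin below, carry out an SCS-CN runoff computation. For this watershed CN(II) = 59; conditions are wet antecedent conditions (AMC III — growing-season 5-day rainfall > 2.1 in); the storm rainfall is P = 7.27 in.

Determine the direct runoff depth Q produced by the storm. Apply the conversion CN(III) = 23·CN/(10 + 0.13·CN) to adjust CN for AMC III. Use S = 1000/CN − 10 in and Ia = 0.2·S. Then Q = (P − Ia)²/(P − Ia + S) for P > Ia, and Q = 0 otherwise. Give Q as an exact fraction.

Q = 818190802521/178382942300 in ≈ 4.587 in

CN(III) from CN(II)=59: (23·59)/(10 + 0.13·59) = 135700/1767 ≈ 76.797
Max retention: S = 1000/(135700/1767) − 10 = 4100/1357 in (≈ 3.021 in)
Ia = 0.2·(4100/1357) = 820/1357 in ≈ 0.604 in
Excess rainfall: 7.270 − 0.604 = 6.666 in; P > Ia so Q > 0
Q: (904539/135700)² ÷ (1314539/135700) = 818190802521/178382942300 in (≈ 4.587 in)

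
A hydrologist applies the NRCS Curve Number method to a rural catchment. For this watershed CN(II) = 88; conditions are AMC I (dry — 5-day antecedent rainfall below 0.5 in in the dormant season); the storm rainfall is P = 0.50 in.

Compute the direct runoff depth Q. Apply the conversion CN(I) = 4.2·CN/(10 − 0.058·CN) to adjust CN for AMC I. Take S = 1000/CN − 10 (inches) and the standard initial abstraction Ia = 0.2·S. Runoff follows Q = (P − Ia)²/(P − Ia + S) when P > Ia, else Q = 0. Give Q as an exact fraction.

Dry (AMC I): CN(I) = 4.2·88/(10 − 0.058·88) = (1848/5)/(612/125) = 3850/51 ≈ 75.490
S = 1000/(3850/51) − 10 = 250/77 in ≈ 3.247 in
Initial abstraction Ia = S/5 = (250/77)/5 = 50/77 ≈ 0.649 in
P = 0.500 ≤ Ia = 0.649 in: entire storm abstracted, Q = 0.

Q = 0 in ≈ 0.000 in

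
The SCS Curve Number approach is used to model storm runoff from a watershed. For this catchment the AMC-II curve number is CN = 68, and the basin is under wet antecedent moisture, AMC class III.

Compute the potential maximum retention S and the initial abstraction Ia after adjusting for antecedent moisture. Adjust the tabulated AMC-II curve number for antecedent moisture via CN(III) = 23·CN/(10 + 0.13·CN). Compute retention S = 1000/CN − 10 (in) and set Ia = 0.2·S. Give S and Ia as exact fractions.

S = 800/391 in ≈ 2.046 in; Ia = 160/391 in ≈ 0.409 in

Adjust CN=68 to AMC III: 23·68/(10 + 0.13·68) → 1564 ÷ (471/25) = 39100/471 ≈ 83.015
Retention S: 1000/CN − 10 with CN=83.015 → S = 800/391 ≈ 2.046 in
Ia = 0.2S: 0.2·2.046 = 0.409 in (exactly 160/391)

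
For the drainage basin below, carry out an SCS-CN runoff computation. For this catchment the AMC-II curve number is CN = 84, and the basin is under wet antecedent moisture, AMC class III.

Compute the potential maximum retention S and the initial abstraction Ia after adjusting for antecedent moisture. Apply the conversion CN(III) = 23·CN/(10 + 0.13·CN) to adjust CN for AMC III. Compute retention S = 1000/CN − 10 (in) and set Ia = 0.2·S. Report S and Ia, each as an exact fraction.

Wet (AMC III): CN(III) = 23·84/(10 + 0.13·84) = 1932/(523/25) = 48300/523 ≈ 92.352
Retention S: 1000/CN − 10 with CN=92.352 → S = 400/483 ≈ 0.828 in
Ia = 0.2S: 0.2·0.828 = 0.166 in (exactly 80/483)

S = 400/483 in ≈ 0.828 in; Ia = 80/483 in ≈ 0.166 in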